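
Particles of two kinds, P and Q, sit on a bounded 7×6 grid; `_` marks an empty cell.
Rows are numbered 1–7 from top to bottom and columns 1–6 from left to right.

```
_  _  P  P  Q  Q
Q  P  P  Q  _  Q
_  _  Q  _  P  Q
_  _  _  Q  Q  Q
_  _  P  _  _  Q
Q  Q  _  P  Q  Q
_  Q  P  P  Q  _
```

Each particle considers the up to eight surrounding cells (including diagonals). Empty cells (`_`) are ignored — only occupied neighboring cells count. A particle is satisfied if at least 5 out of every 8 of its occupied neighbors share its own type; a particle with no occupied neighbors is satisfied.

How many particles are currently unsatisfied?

(1,3)P 3/4 ok
(1,4)P 2/4 unhappy
(1,5)Q 3/4 ok
(1,6)Q 2/2 ok
(2,1)Q 0/1 unhappy
(2,2)P 2/4 unhappy
(2,3)P 3/5 unhappy
(2,4)Q 2/6 unhappy
(2,6)Q 3/4 ok
(3,3)Q 2/4 unhappy
(3,5)P 0/6 unhappy
(3,6)Q 3/4 ok
(4,4)Q 2/4 unhappy
(4,5)Q 4/5 ok
(4,6)Q 3/4 ok
(5,3)P 1/3 unhappy
(5,6)Q 4/4 ok
(6,1)Q 2/2 ok
(6,2)Q 2/4 unhappy
(6,4)P 3/5 unhappy
(6,5)Q 3/5 unhappy
(6,6)Q 3/3 ok
(7,2)Q 2/3 ok
(7,3)P 2/4 unhappy
(7,4)P 2/4 unhappy
(7,5)Q 2/4 unhappy
Unsatisfied: (1,4), (2,1), (2,2), (2,3), (2,4), (3,3), (3,5), (4,4), (5,3), (6,2), (6,4), (6,5), (7,3), (7,4), (7,5) — 15 in total.

15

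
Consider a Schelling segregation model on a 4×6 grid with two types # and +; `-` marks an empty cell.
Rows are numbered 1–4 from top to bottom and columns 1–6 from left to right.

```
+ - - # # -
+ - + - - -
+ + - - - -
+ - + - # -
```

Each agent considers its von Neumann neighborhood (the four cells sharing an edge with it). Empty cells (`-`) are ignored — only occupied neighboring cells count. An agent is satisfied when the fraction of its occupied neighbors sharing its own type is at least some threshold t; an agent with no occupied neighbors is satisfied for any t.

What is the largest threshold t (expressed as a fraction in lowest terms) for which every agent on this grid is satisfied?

(1,1)+ 1/1
(1,4)# 1/1
(1,5)# 1/1
(2,1)+ 2/2
(2,3)+ — no occupied neighbors
(3,1)+ 3/3
(3,2)+ 1/1
(4,1)+ 1/1
(4,3)+ — no occupied neighbors
(4,5)# — no occupied neighbors
The smallest same-type fraction is 1/1 at (1,1), which reduces to 1/1. Any threshold above that leaves this agent unsatisfied.

1/1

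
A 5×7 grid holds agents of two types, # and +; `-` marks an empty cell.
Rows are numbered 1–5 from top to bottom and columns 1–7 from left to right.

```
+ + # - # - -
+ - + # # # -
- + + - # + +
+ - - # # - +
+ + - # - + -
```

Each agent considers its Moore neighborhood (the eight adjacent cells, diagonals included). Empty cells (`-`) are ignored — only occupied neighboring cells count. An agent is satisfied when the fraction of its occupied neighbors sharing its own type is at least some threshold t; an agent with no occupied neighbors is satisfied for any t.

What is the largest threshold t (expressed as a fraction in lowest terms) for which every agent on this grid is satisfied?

Row 1: (1,1)+ 2/2 · (1,2)+ 3/4 · (1,3)# 1/3 · (1,5)# 3/3
Row 2: (2,1)+ 3/3 · (2,3)+ 3/5 · (2,4)# 4/6 · (2,5)# 4/5 · (2,6)# 3/5
Row 3: (3,2)+ 4/4 · (3,3)+ 2/4 · (3,5)# 5/6 · (3,6)+ 2/6 · (3,7)+ 2/3
Row 4: (4,1)+ 3/3 · (4,4)# 3/4 · (4,5)# 3/5 · (4,7)+ 3/3
Row 5: (5,1)+ 2/2 · (5,2)+ 2/2 · (5,4)# 2/2 · (5,6)+ 1/2
The smallest same-type fraction is 1/3 at (1,3), which reduces to 1/3. Any threshold above that leaves this agent unsatisfied.

1/3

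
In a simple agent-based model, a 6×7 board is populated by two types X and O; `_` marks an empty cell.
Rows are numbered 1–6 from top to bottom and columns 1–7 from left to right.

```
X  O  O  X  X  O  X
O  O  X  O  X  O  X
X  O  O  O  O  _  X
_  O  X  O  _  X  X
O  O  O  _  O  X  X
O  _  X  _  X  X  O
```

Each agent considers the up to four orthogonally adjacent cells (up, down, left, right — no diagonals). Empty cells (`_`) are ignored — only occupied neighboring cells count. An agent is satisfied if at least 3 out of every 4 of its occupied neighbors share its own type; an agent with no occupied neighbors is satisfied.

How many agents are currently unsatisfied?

26

(1,1)X 0/2 unhappy
(1,2)O 2/3 unhappy
(1,3)O 1/3 unhappy
(1,4)X 1/3 unhappy
(1,5)X 2/3 unhappy
(1,6)O 1/3 unhappy
(1,7)X 1/2 unhappy
(2,1)O 1/3 unhappy
(2,2)O 3/4 ok
(2,3)X 0/4 unhappy
(2,4)O 1/4 unhappy
(2,5)X 1/4 unhappy
(2,6)O 1/3 unhappy
(2,7)X 2/3 unhappy
(3,1)X 0/2 unhappy
(3,2)O 3/4 ok
(3,3)O 2/4 unhappy
(3,4)O 4/4 ok
(3,5)O 1/2 unhappy
(3,7)X 2/2 ok
(4,2)O 2/3 unhappy
(4,3)X 0/4 unhappy
(4,4)O 1/2 unhappy
(4,6)X 2/2 ok
(4,7)X 3/3 ok
(5,1)O 2/2 ok
(5,2)O 3/3 ok
(5,3)O 1/3 unhappy
(5,5)O 0/2 unhappy
(5,6)X 3/4 ok
(5,7)X 2/3 unhappy
(6,1)O 1/1 ok
(6,3)X 0/1 unhappy
(6,5)X 1/2 unhappy
(6,6)X 2/3 unhappy
(6,7)O 0/2 unhappy
Unsatisfied: (1,1), (1,2), (1,3), (1,4), (1,5), (1,6), (1,7), (2,1), (2,3), (2,4), (2,5), (2,6), (2,7), (3,1), (3,3), (3,5), (4,2), (4,3), (4,4), (5,3), (5,5), (5,7), (6,3), (6,5), (6,6), (6,7) — 26 in total.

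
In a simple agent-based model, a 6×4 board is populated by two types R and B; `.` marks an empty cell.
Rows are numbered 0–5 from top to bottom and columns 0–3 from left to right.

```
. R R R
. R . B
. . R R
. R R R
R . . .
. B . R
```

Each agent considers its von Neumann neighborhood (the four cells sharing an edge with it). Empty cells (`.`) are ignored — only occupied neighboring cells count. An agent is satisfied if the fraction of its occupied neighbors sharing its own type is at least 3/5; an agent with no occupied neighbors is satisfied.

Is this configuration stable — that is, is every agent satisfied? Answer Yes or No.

No

(0,1)R 2/2 ok
(0,2)R 2/2 ok
(0,3)R 1/2 unhappy
(1,1)R 1/1 ok
(1,3)B 0/2 unhappy
(2,2)R 2/2 ok
(2,3)R 2/3 ok
(3,1)R 1/1 ok
(3,2)R 3/3 ok
(3,3)R 2/2 ok
(4,0)R 0/0 ok
(5,1)B 0/0 ok
(5,3)R 0/0 ok
For instance (0,3) has only 1/2 same-type neighbors, below 3/5.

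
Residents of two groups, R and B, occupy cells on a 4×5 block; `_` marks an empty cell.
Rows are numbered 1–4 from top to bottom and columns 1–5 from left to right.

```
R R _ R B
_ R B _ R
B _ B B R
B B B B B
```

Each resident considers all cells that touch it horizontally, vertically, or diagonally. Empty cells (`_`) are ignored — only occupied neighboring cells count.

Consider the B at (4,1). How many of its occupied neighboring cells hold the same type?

2

Occupied neighbors of (4,1): (3,1)=B, (4,2)=B.
Same type (B): 2 of 2.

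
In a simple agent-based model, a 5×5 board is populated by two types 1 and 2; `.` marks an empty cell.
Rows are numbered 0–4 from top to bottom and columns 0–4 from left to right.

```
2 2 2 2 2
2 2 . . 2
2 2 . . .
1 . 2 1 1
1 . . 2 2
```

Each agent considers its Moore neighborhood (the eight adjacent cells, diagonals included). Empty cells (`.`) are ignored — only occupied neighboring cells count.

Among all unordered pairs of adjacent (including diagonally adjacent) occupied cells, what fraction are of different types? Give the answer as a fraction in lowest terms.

7/29

Scan each occupied cell's neighbors to the right and below (and the two forward diagonals) so each pair is counted once.
Row 0: 2(0,0)–2(0,1)= 2(0,0)–2(1,0)= 2(0,0)–2(1,1)= 2(0,1)–2(0,2)= 2(0,1)–2(1,1)= 2(0,1)–2(1,0)= 2(0,2)–2(0,3)= 2(0,2)–2(1,1)= 2(0,3)–2(0,4)= 2(0,3)–2(1,4)= 2(0,4)–2(1,4)=  → 0/11 unlike.
Row 1: 2(1,0)–2(1,1)= 2(1,0)–2(2,0)= 2(1,0)–2(2,1)= 2(1,1)–2(2,1)= 2(1,1)–2(2,0)=  → 0/5 unlike.
Row 2: 2(2,0)–2(2,1)= 2(2,0)–1(3,0)≠ 2(2,1)–2(3,2)= 2(2,1)–1(3,0)≠  → 2/4 unlike.
Row 3: 1(3,0)–1(4,0)= 2(3,2)–1(3,3)≠ 2(3,2)–2(4,3)= 1(3,3)–1(3,4)= 1(3,3)–2(4,3)≠ 1(3,3)–2(4,4)≠ 1(3,4)–2(4,4)≠ 1(3,4)–2(4,3)≠  → 5/8 unlike.
Row 4: 2(4,3)–2(4,4)=  → 0/1 unlike.
Total adjacent occupied pairs: 29; unlike-type pairs: 7.
7/29 is already in lowest terms.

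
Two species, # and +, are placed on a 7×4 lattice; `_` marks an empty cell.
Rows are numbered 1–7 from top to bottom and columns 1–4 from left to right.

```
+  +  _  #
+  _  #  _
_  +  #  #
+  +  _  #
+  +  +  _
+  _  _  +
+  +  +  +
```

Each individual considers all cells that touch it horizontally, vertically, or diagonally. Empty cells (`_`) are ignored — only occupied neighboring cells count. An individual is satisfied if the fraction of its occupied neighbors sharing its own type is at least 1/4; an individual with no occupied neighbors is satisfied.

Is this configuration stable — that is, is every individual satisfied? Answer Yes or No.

Yes

(1,1)+ 2/2 satisfied
(1,2)+ 2/3 satisfied
(1,4)# 1/1 satisfied
(2,1)+ 3/3 satisfied
(2,3)# 3/5 satisfied
(3,2)+ 3/5 satisfied
(3,3)# 3/5 satisfied
(3,4)# 3/3 satisfied
(4,1)+ 4/4 satisfied
(4,2)+ 5/6 satisfied
(4,4)# 2/3 satisfied
(5,1)+ 4/4 satisfied
(5,2)+ 5/5 satisfied
(5,3)+ 3/4 satisfied
(6,1)+ 4/4 satisfied
(6,4)+ 3/3 satisfied
(7,1)+ 2/2 satisfied
(7,2)+ 3/3 satisfied
(7,3)+ 3/3 satisfied
(7,4)+ 2/2 satisfied
All meet the threshold, so the configuration is stable.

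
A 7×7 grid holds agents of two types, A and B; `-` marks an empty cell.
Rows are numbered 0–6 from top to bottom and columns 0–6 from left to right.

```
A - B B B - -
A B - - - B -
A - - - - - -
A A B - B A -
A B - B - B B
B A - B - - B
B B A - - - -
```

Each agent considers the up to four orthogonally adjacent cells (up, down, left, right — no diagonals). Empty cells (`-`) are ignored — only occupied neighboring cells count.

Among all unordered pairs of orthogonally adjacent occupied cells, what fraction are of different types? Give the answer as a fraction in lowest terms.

Scan each occupied cell's neighbors to the right and below so each pair is counted once.
From row 0: 0 unlike of 3 pairs (running 0/3).
From row 1: 1 unlike of 2 pairs (running 1/5).
From row 2: 0 unlike of 1 pairs (running 1/6).
From row 3: 4 unlike of 6 pairs (running 5/12).
From row 4: 3 unlike of 6 pairs (running 8/18).
From row 5: 2 unlike of 3 pairs (running 10/21).
From row 6: 1 unlike of 2 pairs (running 11/23).
Total adjacent occupied pairs: 23; unlike-type pairs: 11.
11/23 is already in lowest terms.

11/23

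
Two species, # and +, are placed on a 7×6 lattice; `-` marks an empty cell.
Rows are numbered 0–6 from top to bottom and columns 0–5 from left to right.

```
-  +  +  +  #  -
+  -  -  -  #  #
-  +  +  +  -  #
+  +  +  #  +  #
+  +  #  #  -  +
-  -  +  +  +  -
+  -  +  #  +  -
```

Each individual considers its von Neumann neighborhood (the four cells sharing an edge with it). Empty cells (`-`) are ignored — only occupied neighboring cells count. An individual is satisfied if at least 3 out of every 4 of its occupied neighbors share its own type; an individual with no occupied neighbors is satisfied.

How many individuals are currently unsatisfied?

16

Row 0: (0,1)+ 1/1 satisfied · (0,2)+ 2/2 satisfied · (0,3)+ 1/2 not · (0,4)# 1/2 not
Row 1: (1,0)+ 0/0 satisfied · (1,4)# 2/2 satisfied · (1,5)# 2/2 satisfied
Row 2: (2,1)+ 2/2 satisfied · (2,2)+ 3/3 satisfied · (2,3)+ 1/2 not · (2,5)# 2/2 satisfied
Row 3: (3,0)+ 2/2 satisfied · (3,1)+ 4/4 satisfied · (3,2)+ 2/4 not · (3,3)# 1/4 not · (3,4)+ 0/2 not · (3,5)# 1/3 not
Row 4: (4,0)+ 2/2 satisfied · (4,1)+ 2/3 not · (4,2)# 1/4 not · (4,3)# 2/3 not · (4,5)+ 0/1 not
Row 5: (5,2)+ 2/3 not · (5,3)+ 2/4 not · (5,4)+ 2/2 satisfied
Row 6: (6,0)+ 0/0 satisfied · (6,2)+ 1/2 not · (6,3)# 0/3 not · (6,4)+ 1/2 not
Unsatisfied: (0,3), (0,4), (2,3), (3,2), (3,3), (3,4), (3,5), (4,1), (4,2), (4,3), (4,5), (5,2), (5,3), (6,2), (6,3), (6,4) — 16 in total.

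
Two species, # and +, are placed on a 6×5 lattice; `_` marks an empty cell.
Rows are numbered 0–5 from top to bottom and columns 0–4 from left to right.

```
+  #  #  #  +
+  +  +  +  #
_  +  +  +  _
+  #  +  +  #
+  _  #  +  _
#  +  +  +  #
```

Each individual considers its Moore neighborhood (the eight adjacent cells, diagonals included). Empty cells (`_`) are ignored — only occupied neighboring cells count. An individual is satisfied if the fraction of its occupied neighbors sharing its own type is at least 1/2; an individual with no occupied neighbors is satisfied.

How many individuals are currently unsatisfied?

10

Row 0: (0,0)+ 2/3 ✓ · (0,1)# 1/5 ✗ · (0,2)# 2/5 ✗ · (0,3)# 2/5 ✗ · (0,4)+ 1/3 ✗
Row 1: (1,0)+ 3/4 ✓ · (1,1)+ 5/7 ✓ · (1,2)+ 5/8 ✓ · (1,3)+ 4/7 ✓ · (1,4)# 1/4 ✗
Row 2: (2,1)+ 6/7 ✓ · (2,2)+ 7/8 ✓ · (2,3)+ 5/7 ✓
Row 3: (3,0)+ 2/3 ✓ · (3,1)# 1/6 ✗ · (3,2)+ 5/7 ✓ · (3,3)+ 4/6 ✓ · (3,4)# 0/3 ✗
Row 4: (4,0)+ 2/4 ✓ · (4,2)# 1/7 ✗ · (4,3)+ 4/7 ✓
Row 5: (5,0)# 0/2 ✗ · (5,1)+ 2/4 ✓ · (5,2)+ 3/4 ✓ · (5,3)+ 2/4 ✓ · (5,4)# 0/2 ✗
Unsatisfied: (0,1), (0,2), (0,3), (0,4), (1,4), (3,1), (3,4), (4,2), (5,0), (5,4) — 10 in total.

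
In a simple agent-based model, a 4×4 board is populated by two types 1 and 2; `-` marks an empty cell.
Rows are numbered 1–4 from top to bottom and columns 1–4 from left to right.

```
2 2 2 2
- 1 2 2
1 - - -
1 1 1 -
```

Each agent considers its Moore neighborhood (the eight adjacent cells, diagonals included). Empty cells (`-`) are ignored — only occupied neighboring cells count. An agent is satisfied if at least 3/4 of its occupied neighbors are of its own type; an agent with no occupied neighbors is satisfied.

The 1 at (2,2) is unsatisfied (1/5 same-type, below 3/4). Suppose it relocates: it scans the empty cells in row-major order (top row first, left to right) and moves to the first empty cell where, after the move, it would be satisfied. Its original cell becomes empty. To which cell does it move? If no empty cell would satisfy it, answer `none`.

(3,2)

Vacating (2,2). Empty cells in order:
  (2,1): 1/3 same-type → still unsatisfied.
  (3,2): 4/5 same-type → satisfied — stop here.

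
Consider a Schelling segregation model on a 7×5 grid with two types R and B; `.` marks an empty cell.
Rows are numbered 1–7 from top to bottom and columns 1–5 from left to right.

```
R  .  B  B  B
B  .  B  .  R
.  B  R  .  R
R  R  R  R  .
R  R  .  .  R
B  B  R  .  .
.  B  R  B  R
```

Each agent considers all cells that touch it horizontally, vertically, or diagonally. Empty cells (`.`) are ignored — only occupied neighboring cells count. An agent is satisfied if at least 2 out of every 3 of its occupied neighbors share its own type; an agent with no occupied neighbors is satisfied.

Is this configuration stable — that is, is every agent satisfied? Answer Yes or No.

Row 1: (1,1)R 0/1 ✗ · (1,3)B 2/2 ✓ · (1,4)B 3/4 ✓ · (1,5)B 1/2 ✗
Row 2: (2,1)B 1/2 ✗ · (2,3)B 3/4 ✓ · (2,5)R 1/3 ✗
Row 3: (3,2)B 2/6 ✗ · (3,3)R 3/5 ✗ · (3,5)R 2/2 ✓
Row 4: (4,1)R 3/4 ✓ · (4,2)R 5/6 ✓ · (4,3)R 4/5 ✓ · (4,4)R 4/4 ✓
Row 5: (5,1)R 3/5 ✗ · (5,2)R 5/7 ✓ · (5,5)R 1/1 ✓
Row 6: (6,1)B 2/4 ✗ · (6,2)B 2/6 ✗ · (6,3)R 2/5 ✗
Row 7: (7,2)B 2/4 ✗ · (7,3)R 1/4 ✗ · (7,4)B 0/3 ✗ · (7,5)R 0/1 ✗
For instance (1,1) has only 0/1 same-type neighbors, below 2/3.

No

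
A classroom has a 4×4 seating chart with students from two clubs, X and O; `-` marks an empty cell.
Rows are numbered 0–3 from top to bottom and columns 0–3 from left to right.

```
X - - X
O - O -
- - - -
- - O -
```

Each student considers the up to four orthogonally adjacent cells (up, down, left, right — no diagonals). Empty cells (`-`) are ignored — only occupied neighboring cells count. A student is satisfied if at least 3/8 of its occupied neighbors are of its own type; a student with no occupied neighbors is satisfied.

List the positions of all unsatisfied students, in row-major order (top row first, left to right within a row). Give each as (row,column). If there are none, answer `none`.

(0,0), (1,0)

(0,0)X 0/1 not
(0,3)X 0/0 satisfied
(1,0)O 0/1 not
(1,2)O 0/0 satisfied
(3,2)O 0/0 satisfied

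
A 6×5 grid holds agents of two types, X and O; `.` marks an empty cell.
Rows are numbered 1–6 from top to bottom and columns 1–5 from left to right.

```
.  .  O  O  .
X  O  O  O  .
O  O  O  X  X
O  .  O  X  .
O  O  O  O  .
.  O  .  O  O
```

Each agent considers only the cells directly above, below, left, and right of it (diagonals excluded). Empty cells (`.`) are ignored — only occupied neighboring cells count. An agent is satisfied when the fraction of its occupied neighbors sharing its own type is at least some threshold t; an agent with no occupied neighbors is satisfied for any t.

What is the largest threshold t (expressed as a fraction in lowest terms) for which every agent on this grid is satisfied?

Row 1: (1,3)O 2/2 · (1,4)O 2/2
Row 2: (2,1)X 0/2 · (2,2)O 2/3 · (2,3)O 4/4 · (2,4)O 2/3
Row 3: (3,1)O 2/3 · (3,2)O 3/3 · (3,3)O 3/4 · (3,4)X 2/4 · (3,5)X 1/1
Row 4: (4,1)O 2/2 · (4,3)O 2/3 · (4,4)X 1/3
Row 5: (5,1)O 2/2 · (5,2)O 3/3 · (5,3)O 3/3 · (5,4)O 2/3
Row 6: (6,2)O 1/1 · (6,4)O 2/2 · (6,5)O 1/1
The smallest same-type fraction is 0/2 at (2,1), which reduces to 0/1. Any threshold above that leaves this agent unsatisfied.

0/1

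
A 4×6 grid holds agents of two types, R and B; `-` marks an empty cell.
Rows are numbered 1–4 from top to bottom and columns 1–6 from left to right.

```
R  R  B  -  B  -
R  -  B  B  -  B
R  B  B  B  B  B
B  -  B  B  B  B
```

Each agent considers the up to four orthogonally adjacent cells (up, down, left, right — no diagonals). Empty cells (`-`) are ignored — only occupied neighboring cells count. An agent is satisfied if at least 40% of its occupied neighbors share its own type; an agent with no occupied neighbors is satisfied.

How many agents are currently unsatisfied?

Row 1: (1,1)R 2/2 satisfied · (1,2)R 1/2 satisfied · (1,3)B 1/2 satisfied · (1,5)B 0/0 satisfied
Row 2: (2,1)R 2/2 satisfied · (2,3)B 3/3 satisfied · (2,4)B 2/2 satisfied · (2,6)B 1/1 satisfied
Row 3: (3,1)R 1/3 not · (3,2)B 1/2 satisfied · (3,3)B 4/4 satisfied · (3,4)B 4/4 satisfied · (3,5)B 3/3 satisfied · (3,6)B 3/3 satisfied
Row 4: (4,1)B 0/1 not · (4,3)B 2/2 satisfied · (4,4)B 3/3 satisfied · (4,5)B 3/3 satisfied · (4,6)B 2/2 satisfied
Unsatisfied: (3,1), (4,1) — 2 in total.

2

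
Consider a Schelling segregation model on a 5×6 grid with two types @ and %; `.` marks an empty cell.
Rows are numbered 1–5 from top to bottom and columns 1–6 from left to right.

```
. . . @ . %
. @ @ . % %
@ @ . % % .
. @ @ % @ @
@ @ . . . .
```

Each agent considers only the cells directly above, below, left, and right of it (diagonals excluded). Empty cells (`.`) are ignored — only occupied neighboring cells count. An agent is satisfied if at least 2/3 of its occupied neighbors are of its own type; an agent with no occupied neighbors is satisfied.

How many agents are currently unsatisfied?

(1,4)@ 0/0 ok
(1,6)% 1/1 ok
(2,2)@ 2/2 ok
(2,3)@ 1/1 ok
(2,5)% 2/2 ok
(2,6)% 2/2 ok
(3,1)@ 1/1 ok
(3,2)@ 3/3 ok
(3,4)% 2/2 ok
(3,5)% 2/3 ok
(4,2)@ 3/3 ok
(4,3)@ 1/2 unhappy
(4,4)% 1/3 unhappy
(4,5)@ 1/3 unhappy
(4,6)@ 1/1 ok
(5,1)@ 1/1 ok
(5,2)@ 2/2 ok
Unsatisfied: (4,3), (4,4), (4,5) — 3 in total.

3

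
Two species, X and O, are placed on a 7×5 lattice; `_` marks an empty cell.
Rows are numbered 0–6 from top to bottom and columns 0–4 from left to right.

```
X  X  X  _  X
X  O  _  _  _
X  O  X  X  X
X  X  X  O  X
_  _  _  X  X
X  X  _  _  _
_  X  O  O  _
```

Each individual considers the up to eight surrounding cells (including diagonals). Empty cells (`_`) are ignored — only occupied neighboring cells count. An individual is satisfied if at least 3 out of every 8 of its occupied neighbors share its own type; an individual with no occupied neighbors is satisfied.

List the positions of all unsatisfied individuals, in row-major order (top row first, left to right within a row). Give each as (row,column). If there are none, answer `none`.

(1,1), (2,1), (3,3), (6,2)

Row 0: (0,0)X 2/3 satisfied · (0,1)X 3/4 satisfied · (0,2)X 1/2 satisfied · (0,4)X 0/0 satisfied
Row 1: (1,0)X 3/5 satisfied · (1,1)O 1/7 not
Row 2: (2,0)X 3/5 satisfied · (2,1)O 1/7 not · (2,2)X 3/6 satisfied · (2,3)X 4/5 satisfied · (2,4)X 2/3 satisfied
Row 3: (3,0)X 2/3 satisfied · (3,1)X 4/5 satisfied · (3,2)X 4/6 satisfied · (3,3)O 0/7 not · (3,4)X 4/5 satisfied
Row 4: (4,3)X 3/4 satisfied · (4,4)X 2/3 satisfied
Row 5: (5,0)X 2/2 satisfied · (5,1)X 2/3 satisfied
Row 6: (6,1)X 2/3 satisfied · (6,2)O 1/3 not · (6,3)O 1/1 satisfied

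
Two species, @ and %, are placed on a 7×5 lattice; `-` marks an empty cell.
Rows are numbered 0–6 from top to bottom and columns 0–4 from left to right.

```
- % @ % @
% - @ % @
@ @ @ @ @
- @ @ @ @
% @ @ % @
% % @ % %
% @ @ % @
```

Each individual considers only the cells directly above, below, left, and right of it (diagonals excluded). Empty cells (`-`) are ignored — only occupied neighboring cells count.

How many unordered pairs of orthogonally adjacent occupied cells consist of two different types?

Scan each occupied cell's neighbors to the right and below so each pair is counted once.
From row 0: 3 unlike of 6 pairs (running 3/6).
From row 1: 4 unlike of 6 pairs (running 7/12).
From row 2: 0 unlike of 8 pairs (running 7/20).
From row 3: 1 unlike of 7 pairs (running 8/27).
From row 4: 5 unlike of 9 pairs (running 13/36).
From row 5: 4 unlike of 9 pairs (running 17/45).
From row 6: 3 unlike of 4 pairs (running 20/49).
Total adjacent occupied pairs: 49; unlike-type pairs: 20.

20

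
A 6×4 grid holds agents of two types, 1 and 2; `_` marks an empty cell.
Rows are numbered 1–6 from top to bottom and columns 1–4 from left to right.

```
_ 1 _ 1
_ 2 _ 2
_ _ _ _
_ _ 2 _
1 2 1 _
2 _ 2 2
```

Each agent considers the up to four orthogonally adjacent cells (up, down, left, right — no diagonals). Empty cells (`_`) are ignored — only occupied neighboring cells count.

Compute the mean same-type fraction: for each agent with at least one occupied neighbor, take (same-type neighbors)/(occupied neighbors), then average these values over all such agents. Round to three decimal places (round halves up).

Row 1: (1,2)1 0/1 · (1,4)1 0/1
Row 2: (2,2)2 0/1 · (2,4)2 0/1
Row 4: (4,3)2 0/1
Row 5: (5,1)1 0/2 · (5,2)2 0/2 · (5,3)1 0/3
Row 6: (6,1)2 0/1 · (6,3)2 1/2 · (6,4)2 1/1
Sum over 11 agents: 0/1 + 0/1 + 0/1 + 0/1 + 0/1 + 0/2 + 0/2 + 0/3 + 0/1 + 1/2 + 1/1 = 3/2; mean = 3/2 ÷ 11 = 3/22 = 0.136363… → 0.136.

0.136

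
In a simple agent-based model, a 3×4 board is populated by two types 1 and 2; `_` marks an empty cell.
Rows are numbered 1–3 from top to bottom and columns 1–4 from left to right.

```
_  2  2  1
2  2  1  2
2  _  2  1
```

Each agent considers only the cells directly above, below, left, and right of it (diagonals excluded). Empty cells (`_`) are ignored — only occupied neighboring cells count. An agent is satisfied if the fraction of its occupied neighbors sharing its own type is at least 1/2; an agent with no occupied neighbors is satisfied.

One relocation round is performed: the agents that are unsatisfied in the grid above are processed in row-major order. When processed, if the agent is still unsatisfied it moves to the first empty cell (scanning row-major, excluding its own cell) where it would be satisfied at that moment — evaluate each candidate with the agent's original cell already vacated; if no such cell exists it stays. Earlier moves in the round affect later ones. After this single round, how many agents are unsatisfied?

1

Initially unsatisfied (in order): (1,3), (1,4), (2,3), (2,4), (3,3), (3,4).
  (1,3) → (1,1).
  (1,4) → (1,3).
  (2,3) → (1,4).
  (2,4) → (2,3).
  (3,3): now satisfied by earlier moves; stays.
  (3,4) → (2,4).
Resulting grid:
2 2 1 1
2 2 2 1
2 _ 2 _
Unsatisfied now: (1,3).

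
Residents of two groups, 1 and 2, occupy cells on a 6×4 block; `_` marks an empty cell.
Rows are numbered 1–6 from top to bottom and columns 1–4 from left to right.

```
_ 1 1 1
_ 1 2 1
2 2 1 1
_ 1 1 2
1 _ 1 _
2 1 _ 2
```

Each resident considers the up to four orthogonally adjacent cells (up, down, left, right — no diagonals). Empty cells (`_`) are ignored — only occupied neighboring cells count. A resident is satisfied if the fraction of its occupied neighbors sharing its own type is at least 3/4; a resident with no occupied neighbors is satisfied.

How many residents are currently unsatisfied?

12

Row 1: (1,2)1 2/2 satisfied · (1,3)1 2/3 not · (1,4)1 2/2 satisfied
Row 2: (2,2)1 1/3 not · (2,3)2 0/4 not · (2,4)1 2/3 not
Row 3: (3,1)2 1/1 satisfied · (3,2)2 1/4 not · (3,3)1 2/4 not · (3,4)1 2/3 not
Row 4: (4,2)1 1/2 not · (4,3)1 3/4 satisfied · (4,4)2 0/2 not
Row 5: (5,1)1 0/1 not · (5,3)1 1/1 satisfied
Row 6: (6,1)2 0/2 not · (6,2)1 0/1 not · (6,4)2 0/0 satisfied
Unsatisfied: (1,3), (2,2), (2,3), (2,4), (3,2), (3,3), (3,4), (4,2), (4,4), (5,1), (6,1), (6,2) — 12 in total.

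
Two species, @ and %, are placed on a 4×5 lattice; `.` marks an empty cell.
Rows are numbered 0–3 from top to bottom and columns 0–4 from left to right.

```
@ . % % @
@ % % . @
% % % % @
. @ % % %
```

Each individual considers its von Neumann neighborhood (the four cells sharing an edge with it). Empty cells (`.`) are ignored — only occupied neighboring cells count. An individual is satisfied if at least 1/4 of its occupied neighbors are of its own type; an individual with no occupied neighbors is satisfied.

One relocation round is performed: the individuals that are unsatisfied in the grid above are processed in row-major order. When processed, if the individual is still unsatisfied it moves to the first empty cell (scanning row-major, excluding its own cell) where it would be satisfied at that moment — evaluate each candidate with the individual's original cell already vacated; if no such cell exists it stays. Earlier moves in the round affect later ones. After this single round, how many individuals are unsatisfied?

0

Initially unsatisfied (in order): (3,1).
  (3,1) → (0,1).
Resulting grid:
@ @ % % @
@ % % . @
% % % % @
. . % % %
All satisfied now.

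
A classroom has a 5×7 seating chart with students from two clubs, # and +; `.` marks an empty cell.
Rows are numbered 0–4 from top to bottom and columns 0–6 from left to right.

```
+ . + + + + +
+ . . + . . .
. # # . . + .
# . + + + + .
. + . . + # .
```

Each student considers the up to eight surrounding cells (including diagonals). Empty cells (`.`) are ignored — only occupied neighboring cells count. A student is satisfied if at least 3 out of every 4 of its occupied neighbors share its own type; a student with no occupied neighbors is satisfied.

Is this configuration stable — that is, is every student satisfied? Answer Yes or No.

Row 0: (0,0)+ 1/1 ok · (0,2)+ 2/2 ok · (0,3)+ 3/3 ok · (0,4)+ 3/3 ok · (0,5)+ 2/2 ok · (0,6)+ 1/1 ok
Row 1: (1,0)+ 1/2 unhappy · (1,3)+ 3/4 ok
Row 2: (2,1)# 2/4 unhappy · (2,2)# 1/4 unhappy · (2,5)+ 2/2 ok
Row 3: (3,0)# 1/2 unhappy · (3,2)+ 2/4 unhappy · (3,3)+ 3/4 ok · (3,4)+ 4/5 ok · (3,5)+ 3/4 ok
Row 4: (4,1)+ 1/2 unhappy · (4,4)+ 3/4 ok · (4,5)# 0/3 unhappy
For instance (1,0) has only 1/2 same-type neighbors, below 3/4.

No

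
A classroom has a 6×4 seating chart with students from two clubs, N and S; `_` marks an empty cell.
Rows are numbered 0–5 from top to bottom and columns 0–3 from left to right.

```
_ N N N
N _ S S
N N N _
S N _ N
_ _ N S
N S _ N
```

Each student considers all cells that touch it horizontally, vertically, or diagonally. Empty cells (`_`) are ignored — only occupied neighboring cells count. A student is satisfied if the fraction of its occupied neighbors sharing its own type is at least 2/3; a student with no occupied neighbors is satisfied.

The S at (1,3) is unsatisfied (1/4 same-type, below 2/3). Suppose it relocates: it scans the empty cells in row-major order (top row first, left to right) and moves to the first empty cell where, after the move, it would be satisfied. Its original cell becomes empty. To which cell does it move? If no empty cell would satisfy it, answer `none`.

Vacating (1,3). Empty cells in order:
  (0,0): 0/2 same-type → still unsatisfied.
  (1,1): 1/7 same-type → still unsatisfied.
  (2,3): 1/3 same-type → still unsatisfied.
  (3,2): 1/6 same-type → still unsatisfied.
  (4,0): 2/4 same-type → still unsatisfied.
  (4,1): 2/5 same-type → still unsatisfied.
  (5,2): 2/4 same-type → still unsatisfied.

none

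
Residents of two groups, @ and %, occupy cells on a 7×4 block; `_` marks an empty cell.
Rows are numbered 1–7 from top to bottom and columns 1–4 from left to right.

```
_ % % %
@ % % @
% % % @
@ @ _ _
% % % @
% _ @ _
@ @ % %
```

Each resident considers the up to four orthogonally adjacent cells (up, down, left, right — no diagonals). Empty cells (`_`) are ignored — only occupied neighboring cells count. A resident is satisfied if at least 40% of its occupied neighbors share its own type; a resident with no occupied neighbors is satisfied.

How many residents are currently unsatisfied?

(1,2)% 2/2 ✓
(1,3)% 3/3 ✓
(1,4)% 1/2 ✓
(2,1)@ 0/2 ✗
(2,2)% 3/4 ✓
(2,3)% 3/4 ✓
(2,4)@ 1/3 ✗
(3,1)% 1/3 ✗
(3,2)% 3/4 ✓
(3,3)% 2/3 ✓
(3,4)@ 1/2 ✓
(4,1)@ 1/3 ✗
(4,2)@ 1/3 ✗
(5,1)% 2/3 ✓
(5,2)% 2/3 ✓
(5,3)% 1/3 ✗
(5,4)@ 0/1 ✗
(6,1)% 1/2 ✓
(6,3)@ 0/2 ✗
(7,1)@ 1/2 ✓
(7,2)@ 1/2 ✓
(7,3)% 1/3 ✗
(7,4)% 1/1 ✓
Unsatisfied: (2,1), (2,4), (3,1), (4,1), (4,2), (5,3), (5,4), (6,3), (7,3) — 9 in total.

9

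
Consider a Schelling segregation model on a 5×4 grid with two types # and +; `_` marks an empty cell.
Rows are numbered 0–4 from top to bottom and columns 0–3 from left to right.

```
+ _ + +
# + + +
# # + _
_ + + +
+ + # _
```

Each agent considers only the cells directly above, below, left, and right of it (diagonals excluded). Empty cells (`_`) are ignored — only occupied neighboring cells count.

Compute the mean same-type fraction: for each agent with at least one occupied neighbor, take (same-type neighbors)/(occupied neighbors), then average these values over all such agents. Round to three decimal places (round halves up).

0.667

Row 0: (0,0)+ 0/1 · (0,2)+ 2/2 · (0,3)+ 2/2
Row 1: (1,0)# 1/3 · (1,1)+ 1/3 · (1,2)+ 4/4 · (1,3)+ 2/2
Row 2: (2,0)# 2/2 · (2,1)# 1/4 · (2,2)+ 2/3
Row 3: (3,1)+ 2/3 · (3,2)+ 3/4 · (3,3)+ 1/1
Row 4: (4,0)+ 1/1 · (4,1)+ 2/3 · (4,2)# 0/2
Sum over 16 agents: 0/1 + 2/2 + 2/2 + 1/3 + 1/3 + 4/4 + 2/2 + 2/2 + 1/4 + 2/3 + 2/3 + 3/4 + 1/1 + 1/1 + 2/3 + 0/2 = 32/3; mean = 32/3 ÷ 16 = 2/3 = 0.666666… → 0.667.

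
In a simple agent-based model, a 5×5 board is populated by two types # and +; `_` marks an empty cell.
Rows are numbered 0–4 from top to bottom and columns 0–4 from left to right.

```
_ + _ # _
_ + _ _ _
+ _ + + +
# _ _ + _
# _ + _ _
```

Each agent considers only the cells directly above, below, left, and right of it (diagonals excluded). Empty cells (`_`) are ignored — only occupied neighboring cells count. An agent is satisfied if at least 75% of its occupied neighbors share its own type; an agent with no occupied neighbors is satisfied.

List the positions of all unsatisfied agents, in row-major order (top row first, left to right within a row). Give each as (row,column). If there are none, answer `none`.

(2,0), (3,0)

Row 0: (0,1)+ 1/1 ✓ · (0,3)# 0/0 ✓
Row 1: (1,1)+ 1/1 ✓
Row 2: (2,0)+ 0/1 ✗ · (2,2)+ 1/1 ✓ · (2,3)+ 3/3 ✓ · (2,4)+ 1/1 ✓
Row 3: (3,0)# 1/2 ✗ · (3,3)+ 1/1 ✓
Row 4: (4,0)# 1/1 ✓ · (4,2)+ 0/0 ✓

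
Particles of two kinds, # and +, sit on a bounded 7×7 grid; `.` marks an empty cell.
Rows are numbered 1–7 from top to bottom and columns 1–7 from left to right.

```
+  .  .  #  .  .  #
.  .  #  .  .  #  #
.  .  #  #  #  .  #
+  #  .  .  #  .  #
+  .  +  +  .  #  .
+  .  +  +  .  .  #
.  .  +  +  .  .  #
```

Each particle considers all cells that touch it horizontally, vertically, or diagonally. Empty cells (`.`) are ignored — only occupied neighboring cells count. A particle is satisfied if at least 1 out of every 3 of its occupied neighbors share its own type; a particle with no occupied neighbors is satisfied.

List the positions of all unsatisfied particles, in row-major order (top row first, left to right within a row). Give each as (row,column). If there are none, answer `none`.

(1,1)+ 0/0 ok
(1,4)# 1/1 ok
(1,7)# 2/2 ok
(2,3)# 3/3 ok
(2,6)# 4/4 ok
(2,7)# 3/3 ok
(3,3)# 3/3 ok
(3,4)# 4/4 ok
(3,5)# 3/3 ok
(3,7)# 3/3 ok
(4,1)+ 1/2 ok
(4,2)# 1/4 unhappy
(4,5)# 3/4 ok
(4,7)# 2/2 ok
(5,1)+ 2/3 ok
(5,3)+ 3/4 ok
(5,4)+ 3/4 ok
(5,6)# 3/3 ok
(6,1)+ 1/1 ok
(6,3)+ 5/5 ok
(6,4)+ 5/5 ok
(6,7)# 2/2 ok
(7,3)+ 3/3 ok
(7,4)+ 3/3 ok
(7,7)# 1/1 ok

(4,2)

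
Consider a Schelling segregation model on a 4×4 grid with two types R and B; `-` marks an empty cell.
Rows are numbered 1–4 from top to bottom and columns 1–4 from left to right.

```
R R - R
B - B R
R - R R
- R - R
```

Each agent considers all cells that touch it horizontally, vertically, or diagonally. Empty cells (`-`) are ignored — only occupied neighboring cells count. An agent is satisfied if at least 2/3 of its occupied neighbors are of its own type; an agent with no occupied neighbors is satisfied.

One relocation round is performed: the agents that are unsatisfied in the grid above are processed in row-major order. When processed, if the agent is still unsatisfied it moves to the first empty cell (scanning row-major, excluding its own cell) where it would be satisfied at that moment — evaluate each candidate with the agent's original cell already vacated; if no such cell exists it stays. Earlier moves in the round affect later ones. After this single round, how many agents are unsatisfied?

Initially unsatisfied (in order): (1,1), (1,2), (1,4), (2,1), (2,3), (3,1).
  (1,1) → (1,3).
  (1,2) → (4,1).
  (1,4): now satisfied by earlier moves; stays.
  (2,1) → (1,1).
  (2,3): no empty cell satisfies it; stays.
  (3,1): now satisfied by earlier moves; stays.
Resulting grid:
B - R R
- - B R
R - R R
R R - R
Unsatisfied now: (2,3).

1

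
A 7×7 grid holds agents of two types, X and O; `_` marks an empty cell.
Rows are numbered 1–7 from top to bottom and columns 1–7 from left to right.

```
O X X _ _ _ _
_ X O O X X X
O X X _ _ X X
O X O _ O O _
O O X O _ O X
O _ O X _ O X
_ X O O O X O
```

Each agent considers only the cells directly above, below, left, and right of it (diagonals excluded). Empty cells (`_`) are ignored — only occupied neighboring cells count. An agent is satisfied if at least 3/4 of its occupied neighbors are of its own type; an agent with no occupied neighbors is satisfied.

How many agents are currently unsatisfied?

Row 1: (1,1)O 0/1 unhappy · (1,2)X 2/3 unhappy · (1,3)X 1/2 unhappy
Row 2: (2,2)X 2/3 unhappy · (2,3)O 1/4 unhappy · (2,4)O 1/2 unhappy · (2,5)X 1/2 unhappy · (2,6)X 3/3 ok · (2,7)X 2/2 ok
Row 3: (3,1)O 1/2 unhappy · (3,2)X 3/4 ok · (3,3)X 1/3 unhappy · (3,6)X 2/3 unhappy · (3,7)X 2/2 ok
Row 4: (4,1)O 2/3 unhappy · (4,2)X 1/4 unhappy · (4,3)O 0/3 unhappy · (4,5)O 1/1 ok · (4,6)O 2/3 unhappy
Row 5: (5,1)O 3/3 ok · (5,2)O 1/3 unhappy · (5,3)X 0/4 unhappy · (5,4)O 0/2 unhappy · (5,6)O 2/3 unhappy · (5,7)X 1/2 unhappy
Row 6: (6,1)O 1/1 ok · (6,3)O 1/3 unhappy · (6,4)X 0/3 unhappy · (6,6)O 1/3 unhappy · (6,7)X 1/3 unhappy
Row 7: (7,2)X 0/1 unhappy · (7,3)O 2/3 unhappy · (7,4)O 2/3 unhappy · (7,5)O 1/2 unhappy · (7,6)X 0/3 unhappy · (7,7)O 0/2 unhappy
Unsatisfied: (1,1), (1,2), (1,3), (2,2), (2,3), (2,4), (2,5), (3,1), (3,3), (3,6), (4,1), (4,2), (4,3), (4,6), (5,2), (5,3), (5,4), (5,6), (5,7), (6,3), (6,4), (6,6), (6,7), (7,2), (7,3), (7,4), (7,5), (7,6), (7,7) — 29 in total.

29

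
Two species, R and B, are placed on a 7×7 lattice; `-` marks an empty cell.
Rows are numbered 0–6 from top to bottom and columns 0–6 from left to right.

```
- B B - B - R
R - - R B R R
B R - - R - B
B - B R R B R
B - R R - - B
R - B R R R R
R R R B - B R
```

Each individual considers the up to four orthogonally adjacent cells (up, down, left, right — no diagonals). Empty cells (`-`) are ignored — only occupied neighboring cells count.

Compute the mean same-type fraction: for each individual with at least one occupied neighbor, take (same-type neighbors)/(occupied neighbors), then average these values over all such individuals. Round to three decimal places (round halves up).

0.474

Row 0: (0,1)B 1/1 · (0,2)B 1/1 · (0,4)B 1/1 · (0,6)R 1/1
Row 1: (1,0)R 0/1 · (1,3)R 0/1 · (1,4)B 1/4 · (1,5)R 1/2 · (1,6)R 2/3
Row 2: (2,0)B 1/3 · (2,1)R 0/1 · (2,4)R 1/2 · (2,6)B 0/2
Row 3: (3,0)B 2/2 · (3,2)B 0/2 · (3,3)R 2/3 · (3,4)R 2/3 · (3,5)B 0/2 · (3,6)R 0/3
Row 4: (4,0)B 1/2 · (4,2)R 1/3 · (4,3)R 3/3 · (4,6)B 0/2
Row 5: (5,0)R 1/2 · (5,2)B 0/3 · (5,3)R 2/4 · (5,4)R 2/2 · (5,5)R 2/3 · (5,6)R 2/3
Row 6: (6,0)R 2/2 · (6,1)R 2/2 · (6,2)R 1/3 · (6,3)B 0/2 · (6,5)B 0/2 · (6,6)R 1/2
Sum over 35 individuals: 1/1 + 1/1 + 1/1 + 1/1 + 0/1 + 0/1 + 1/4 + 1/2 + 2/3 + 1/3 + 0/1 + 1/2 + 0/2 + 2/2 + 0/2 + 2/3 + 2/3 + 0/2 + 0/3 + 1/2 + 1/3 + 3/3 + 0/2 + 1/2 + 0/3 + 2/4 + 2/2 + 2/3 + 2/3 + 2/2 + 2/2 + 1/3 + 0/2 + 0/2 + 1/2 = 199/12; mean = 199/12 ÷ 35 = 199/420 = 0.473809… → 0.474.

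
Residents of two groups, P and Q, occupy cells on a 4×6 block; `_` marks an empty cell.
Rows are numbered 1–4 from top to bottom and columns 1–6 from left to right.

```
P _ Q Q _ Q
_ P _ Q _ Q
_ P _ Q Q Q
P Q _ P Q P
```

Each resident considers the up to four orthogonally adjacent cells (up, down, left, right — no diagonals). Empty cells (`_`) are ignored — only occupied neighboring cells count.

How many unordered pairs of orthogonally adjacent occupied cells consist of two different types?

Scan each occupied cell's neighbors to the right and below so each pair is counted once.
From row 1: 0 unlike of 3 pairs (running 0/3).
From row 2: 0 unlike of 3 pairs (running 0/6).
From row 3: 3 unlike of 6 pairs (running 3/12).
From row 4: 3 unlike of 3 pairs (running 6/15).
Total adjacent occupied pairs: 15; unlike-type pairs: 6.

6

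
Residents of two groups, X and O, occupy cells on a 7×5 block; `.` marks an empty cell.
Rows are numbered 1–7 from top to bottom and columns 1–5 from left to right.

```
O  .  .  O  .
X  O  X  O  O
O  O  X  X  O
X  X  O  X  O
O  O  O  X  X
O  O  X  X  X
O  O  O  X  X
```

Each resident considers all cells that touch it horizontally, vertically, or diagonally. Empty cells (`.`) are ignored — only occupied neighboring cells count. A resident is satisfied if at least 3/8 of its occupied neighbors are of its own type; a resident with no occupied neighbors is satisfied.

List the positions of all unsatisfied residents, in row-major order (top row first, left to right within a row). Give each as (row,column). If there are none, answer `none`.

Row 1: (1,1)O 1/2 ok · (1,4)O 2/3 ok
Row 2: (2,1)X 0/4 unhappy · (2,2)O 3/6 ok · (2,3)X 2/6 unhappy · (2,4)O 3/6 ok · (2,5)O 3/4 ok
Row 3: (3,1)O 2/5 ok · (3,2)O 3/8 ok · (3,3)X 4/8 ok · (3,4)X 3/8 ok · (3,5)O 3/5 ok
Row 4: (4,1)X 1/5 unhappy · (4,2)X 2/8 unhappy · (4,3)O 3/8 ok · (4,4)X 4/8 ok · (4,5)O 1/5 unhappy
Row 5: (5,1)O 3/5 ok · (5,2)O 5/8 ok · (5,3)O 3/8 ok · (5,4)X 5/8 ok · (5,5)X 4/5 ok
Row 6: (6,1)O 5/5 ok · (6,2)O 7/8 ok · (6,3)X 3/8 ok · (6,4)X 6/8 ok · (6,5)X 5/5 ok
Row 7: (7,1)O 3/3 ok · (7,2)O 4/5 ok · (7,3)O 2/5 ok · (7,4)X 4/5 ok · (7,5)X 3/3 ok

(2,1), (2,3), (4,1), (4,2), (4,5)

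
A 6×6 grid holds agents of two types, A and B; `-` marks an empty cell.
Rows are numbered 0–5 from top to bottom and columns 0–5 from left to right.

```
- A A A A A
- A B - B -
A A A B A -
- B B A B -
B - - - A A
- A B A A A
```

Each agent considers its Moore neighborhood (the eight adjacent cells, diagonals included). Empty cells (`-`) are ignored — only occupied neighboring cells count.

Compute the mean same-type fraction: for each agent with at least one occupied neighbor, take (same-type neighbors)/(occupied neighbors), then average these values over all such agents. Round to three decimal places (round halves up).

0.517

Row 0: (0,1)A 2/3 · (0,2)A 3/4 · (0,3)A 2/4 · (0,4)A 2/3 · (0,5)A 1/2
Row 1: (1,1)A 5/6 · (1,2)B 1/7 · (1,4)B 1/5
Row 2: (2,0)A 2/3 · (2,1)A 3/6 · (2,2)A 3/7 · (2,3)B 4/7 · (2,4)A 1/4
Row 3: (3,1)B 2/5 · (3,2)B 2/5 · (3,3)A 3/6 · (3,4)B 1/5
Row 4: (4,0)B 1/2 · (4,4)A 5/6 · (4,5)A 3/4
Row 5: (5,1)A 0/2 · (5,2)B 0/2 · (5,3)A 2/3 · (5,4)A 4/4 · (5,5)A 3/3
Sum over 25 agents: 2/3 + 3/4 + 2/4 + 2/3 + 1/2 + 5/6 + 1/7 + 1/5 + 2/3 + 3/6 + 3/7 + 4/7 + 1/4 + 2/5 + 2/5 + 3/6 + 1/5 + 1/2 + 5/6 + 3/4 + 0/2 + 0/2 + 2/3 + 4/4 + 3/3 = 5429/420; mean = 5429/420 ÷ 25 = 5429/10500 = 0.517047… → 0.517.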